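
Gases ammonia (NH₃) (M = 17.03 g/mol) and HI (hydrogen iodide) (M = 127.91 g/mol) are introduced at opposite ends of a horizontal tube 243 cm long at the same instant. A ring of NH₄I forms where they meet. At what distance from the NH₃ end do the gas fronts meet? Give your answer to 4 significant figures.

Graham's law gives d_NH₃/d_HI = rate_NH₃/rate_HI = √(M_HI/M_NH₃) = √(127.91/17.03) = 2.741.
With d_NH₃ + d_HI = 243 cm, d_HI = 243/(1 + 2.741) = 64.96 cm.
d_NH₃ = 243 − 64.96 = 178.0 cm.

178.0 cm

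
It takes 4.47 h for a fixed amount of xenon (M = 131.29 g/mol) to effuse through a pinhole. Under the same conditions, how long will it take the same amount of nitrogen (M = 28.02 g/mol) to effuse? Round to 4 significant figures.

2.065 h

From Graham's law, t_N₂/t_Xe = √(M_N₂/M_Xe) = √(28.02/131.29) = √0.2134 = 0.4620.
So the time for N₂ is 4.47 × 0.4620 = 2.065 h.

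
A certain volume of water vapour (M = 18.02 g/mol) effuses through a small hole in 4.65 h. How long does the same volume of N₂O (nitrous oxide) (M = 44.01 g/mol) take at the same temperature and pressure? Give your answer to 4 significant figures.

7.267 h

By Graham's law, t_N₂O/t_H₂O = √(M_N₂O/M_H₂O) = √(44.01/18.02) = √2.442 = 1.563.
So the time for N₂O is 4.65 × 1.563 = 7.267 h.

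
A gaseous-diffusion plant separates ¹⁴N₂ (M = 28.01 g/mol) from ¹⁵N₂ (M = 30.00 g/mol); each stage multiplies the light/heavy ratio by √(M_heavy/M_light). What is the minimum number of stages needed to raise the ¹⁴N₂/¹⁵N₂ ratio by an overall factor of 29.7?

99

Single-stage factor α = √(30.00/28.01), so ln α = ½ ln(1.07105) = 0.03432.
Need α^N ≥ 29.7 ⇒ N ≥ ln(29.7) / ln α = 3.391 / 0.03432 = 98.82.
Minimum whole number of stages: N = 99.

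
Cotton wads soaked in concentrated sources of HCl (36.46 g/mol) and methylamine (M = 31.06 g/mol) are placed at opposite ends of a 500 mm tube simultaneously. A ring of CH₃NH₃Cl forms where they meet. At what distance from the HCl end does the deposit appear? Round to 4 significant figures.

In equal time, each gas travels a distance ∝ its rate ∝ 1/√M, so d_HCl/d_CH₃NH₂ = √(M_CH₃NH₂/M_HCl) = √(31.06/36.46) = 0.9230.
With d_HCl + d_CH₃NH₂ = 500 mm, d_CH₃NH₂ = 500/(1 + 0.9230) = 260.0 mm.
d_HCl = 500 − 260.0 = 240.0 mm.

240.0 mm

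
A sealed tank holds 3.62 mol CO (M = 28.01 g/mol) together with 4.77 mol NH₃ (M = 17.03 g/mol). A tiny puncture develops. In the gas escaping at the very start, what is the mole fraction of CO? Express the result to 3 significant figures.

0.372

Effusion rate of each component ∝ n_i/√M_i (partial pressure × 1/√M).
Mole fraction of CO in the effusate = (n_CO/√M_CO) / (n_CO/√M_CO + n_NH₃/√M_NH₃)
= (3.62/√28.01) / (3.62/√28.01 + 4.77/√17.03) = 0.6840/(0.6840 + 1.156) = 0.372.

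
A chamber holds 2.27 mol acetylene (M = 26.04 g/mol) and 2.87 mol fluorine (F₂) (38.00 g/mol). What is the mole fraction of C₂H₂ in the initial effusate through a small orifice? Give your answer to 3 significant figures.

Rate_i ∝ x_i/√M_i (Graham's law weighted by mole fraction), so the effusate composition follows n_i/√M_i.
x_C₂H₂(eff) = (n_C₂H₂/√M_C₂H₂) / (n_C₂H₂/√M_C₂H₂ + n_F₂/√M_F₂)
= (2.27/√26.04) / (2.27/√26.04 + 2.87/√38.00) = 0.4448/(0.4448 + 0.4656) = 0.489.

0.489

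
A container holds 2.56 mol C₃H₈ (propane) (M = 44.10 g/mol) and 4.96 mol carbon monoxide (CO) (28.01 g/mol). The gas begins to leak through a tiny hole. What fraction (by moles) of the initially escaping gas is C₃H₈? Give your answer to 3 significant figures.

The effusion rate of species i is ∝ p_i/√M_i ∝ n_i/√M_i.
x_C₃H₈(eff) = (n_C₃H₈/√M_C₃H₈) / (n_C₃H₈/√M_C₃H₈ + n_CO/√M_CO)
= (2.56/√44.10) / (2.56/√44.10 + 4.96/√28.01) = 0.3855/(0.3855 + 0.9372) = 0.291.

0.291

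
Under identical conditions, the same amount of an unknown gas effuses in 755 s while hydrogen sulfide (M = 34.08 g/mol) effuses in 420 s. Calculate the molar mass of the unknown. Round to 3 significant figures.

110 g/mol

Using Graham's law: t_X/t_H₂S = √(M_X/M_H₂S).
755/420 = 1.798 = √(M_X/34.08)
M_X = 34.08 × 1.798² = 34.08 × 3.231 = 110 g/mol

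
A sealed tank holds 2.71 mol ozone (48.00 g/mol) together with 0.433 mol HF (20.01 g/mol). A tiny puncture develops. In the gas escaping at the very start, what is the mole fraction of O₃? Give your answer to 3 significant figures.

Rate_i ∝ x_i/√M_i (Graham's law weighted by mole fraction), so the effusate composition follows n_i/√M_i.
x_O₃(eff) = (n_O₃/√M_O₃) / (n_O₃/√M_O₃ + n_HF/√M_HF)
= (2.71/√48.00) / (2.71/√48.00 + 0.433/√20.01) = 0.3912/(0.3912 + 0.09680) = 0.802.

0.802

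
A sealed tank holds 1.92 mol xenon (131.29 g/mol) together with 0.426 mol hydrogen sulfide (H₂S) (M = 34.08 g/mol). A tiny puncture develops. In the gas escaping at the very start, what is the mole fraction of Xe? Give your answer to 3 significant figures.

0.697

Rate_i ∝ x_i/√M_i (Graham's law weighted by mole fraction), so the effusate composition follows n_i/√M_i.
Mole fraction of Xe in the effusate = (n_Xe/√M_Xe) / (n_Xe/√M_Xe + n_H₂S/√M_H₂S)
= (1.92/√131.29) / (1.92/√131.29 + 0.426/√34.08) = 0.1676/(0.1676 + 0.07297) = 0.697.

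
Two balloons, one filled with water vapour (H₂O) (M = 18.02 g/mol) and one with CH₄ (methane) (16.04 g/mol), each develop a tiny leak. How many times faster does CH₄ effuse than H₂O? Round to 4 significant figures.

1.060

Graham's law gives rate_CH₄/rate_H₂O = √(M_H₂O/M_CH₄) = √(18.02/16.04) = √1.123 = 1.060.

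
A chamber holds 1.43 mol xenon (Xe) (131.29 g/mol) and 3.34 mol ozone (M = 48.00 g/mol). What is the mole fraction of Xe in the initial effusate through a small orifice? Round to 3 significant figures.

Each component's effusion rate ∝ (its partial pressure)·(1/√M) ∝ n_i/√M_i.
x_Xe(eff) = (n_Xe/√M_Xe) / (n_Xe/√M_Xe + n_O₃/√M_O₃)
= (1.43/√131.29) / (1.43/√131.29 + 3.34/√48.00) = 0.1248/(0.1248 + 0.4821) = 0.206.

0.206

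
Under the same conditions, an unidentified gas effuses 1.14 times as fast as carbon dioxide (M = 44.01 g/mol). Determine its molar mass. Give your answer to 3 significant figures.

Graham's law gives rate_X/rate_CO₂ = √(M_CO₂/M_X).
1.14 = √(44.01/M_X)
M_X = 44.01 / 1.14² = 44.01 / 1.300 = 33.9 g/mol

33.9 g/mol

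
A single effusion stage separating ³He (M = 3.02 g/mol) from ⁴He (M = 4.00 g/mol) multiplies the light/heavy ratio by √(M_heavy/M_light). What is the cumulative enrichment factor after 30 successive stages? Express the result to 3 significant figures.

Overall factor = α^30 with α = √(4.00/3.02), i.e. (4.00/3.02)^(30/2).
= 1.32450^15 = 67.7.

67.7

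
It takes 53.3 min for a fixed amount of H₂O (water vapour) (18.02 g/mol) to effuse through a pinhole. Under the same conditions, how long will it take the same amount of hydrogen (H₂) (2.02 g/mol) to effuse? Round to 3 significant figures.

17.8 min

Since effusion rate ∝ 1/√M, t_H₂/t_H₂O = √(M_H₂/M_H₂O) = √(2.02/18.02) = √0.1121 = 0.3348.
So the time for H₂ is 53.3 × 0.3348 = 17.8 min.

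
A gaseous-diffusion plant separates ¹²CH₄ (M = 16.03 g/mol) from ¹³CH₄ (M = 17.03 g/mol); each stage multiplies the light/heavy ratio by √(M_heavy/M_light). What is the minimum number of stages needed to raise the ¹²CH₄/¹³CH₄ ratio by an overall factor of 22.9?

Per stage α = (17.03/16.03)^(1/2) = 1.06238^0.5, giving ln α = 0.03026.
Need α^N ≥ 22.9 ⇒ N ≥ ln(22.9) / ln α = 3.131 / 0.03026 = 103.48.
So at least 104 stages are needed.

104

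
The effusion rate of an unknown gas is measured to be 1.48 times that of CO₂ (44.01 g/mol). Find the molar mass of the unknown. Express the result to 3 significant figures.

20.1 g/mol

Using Graham's law: rate_X/rate_CO₂ = √(M_CO₂/M_X).
1.48 = √(44.01/M_X)
M_X = 44.01 / 1.48² = 44.01 / 2.190 = 20.1 g/mol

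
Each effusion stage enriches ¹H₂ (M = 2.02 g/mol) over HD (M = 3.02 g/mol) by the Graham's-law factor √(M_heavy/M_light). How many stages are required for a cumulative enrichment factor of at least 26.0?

Single-stage factor α = √(3.02/2.02), so ln α = ½ ln(1.49505) = 0.2011.
Need α^N ≥ 26.0 ⇒ N ≥ ln(26.0) / ln α = 3.258 / 0.2011 = 16.20.
So at least 17 stages are needed.

17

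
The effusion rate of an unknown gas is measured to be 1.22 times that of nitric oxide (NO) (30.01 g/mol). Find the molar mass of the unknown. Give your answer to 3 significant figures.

By Graham's law, rate_X/rate_NO = √(M_NO/M_X).
1.22 = √(30.01/M_X)
M_X = 30.01 / 1.22² = 30.01 / 1.488 = 20.2 g/mol

20.2 g/mol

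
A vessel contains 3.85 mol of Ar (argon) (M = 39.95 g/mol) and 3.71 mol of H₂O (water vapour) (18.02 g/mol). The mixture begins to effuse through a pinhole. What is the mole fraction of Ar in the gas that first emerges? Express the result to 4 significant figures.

Effusion rate of each component ∝ n_i/√M_i (partial pressure × 1/√M).
So x_Ar in the escaping gas = (n_Ar/√M_Ar) / Σ(n_i/√M_i)
= (3.85/√39.95) / (3.85/√39.95 + 3.71/√18.02) = 0.6091/(0.6091 + 0.8740) = 0.4107.

0.4107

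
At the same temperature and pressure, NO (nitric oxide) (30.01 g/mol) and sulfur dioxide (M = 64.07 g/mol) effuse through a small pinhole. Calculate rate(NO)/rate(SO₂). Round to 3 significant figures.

From Graham's law, rate_NO/rate_SO₂ = √(M_SO₂/M_NO) = √(64.07/30.01) = √2.135 = 1.46.

1.46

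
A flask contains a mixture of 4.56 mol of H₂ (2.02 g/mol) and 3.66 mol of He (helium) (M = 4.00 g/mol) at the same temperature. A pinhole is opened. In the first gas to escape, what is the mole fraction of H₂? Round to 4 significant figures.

The effusion rate of species i is ∝ p_i/√M_i ∝ n_i/√M_i.
So x_H₂ in the escaping gas = (n_H₂/√M_H₂) / Σ(n_i/√M_i)
= (4.56/√2.02) / (4.56/√2.02 + 3.66/√4.00) = 3.208/(3.208 + 1.830) = 0.6368.

0.6368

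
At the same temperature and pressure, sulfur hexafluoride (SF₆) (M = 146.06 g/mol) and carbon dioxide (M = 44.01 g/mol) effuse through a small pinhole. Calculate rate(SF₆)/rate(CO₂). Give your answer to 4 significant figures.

From Graham's law, rate_SF₆/rate_CO₂ = √(M_CO₂/M_SF₆) = √(44.01/146.06) = √0.3013 = 0.5489.

0.5489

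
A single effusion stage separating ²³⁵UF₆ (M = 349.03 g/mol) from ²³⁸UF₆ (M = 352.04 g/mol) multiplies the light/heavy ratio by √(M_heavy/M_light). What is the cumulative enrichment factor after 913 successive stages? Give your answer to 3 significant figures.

50.4

Overall factor = α^913 with α = √(352.04/349.03), i.e. (352.04/349.03)^(913/2).
= 1.00862^(913/2) = 50.4.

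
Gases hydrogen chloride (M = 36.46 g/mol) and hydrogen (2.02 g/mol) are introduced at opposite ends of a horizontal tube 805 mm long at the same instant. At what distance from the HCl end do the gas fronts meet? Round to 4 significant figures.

153.4 mm

Distances travelled in equal time are proportional to diffusion rates, so d_HCl/d_H₂ = √(M_H₂/M_HCl) = √(2.02/36.46) = 0.2354.
With d_HCl + d_H₂ = 805 mm, d_H₂ = 805/(1 + 0.2354) = 651.6 mm.
d_HCl = 805 − 651.6 = 153.4 mm.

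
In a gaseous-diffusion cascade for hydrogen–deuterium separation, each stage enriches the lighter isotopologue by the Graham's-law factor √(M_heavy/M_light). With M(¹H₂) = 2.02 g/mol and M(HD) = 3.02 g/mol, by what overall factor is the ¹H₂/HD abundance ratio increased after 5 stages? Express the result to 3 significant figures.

Overall factor = α^5 with α = √(3.02/2.02), i.e. (3.02/2.02)^(5/2).
= 1.49505^(5/2) = 2.73.

2.73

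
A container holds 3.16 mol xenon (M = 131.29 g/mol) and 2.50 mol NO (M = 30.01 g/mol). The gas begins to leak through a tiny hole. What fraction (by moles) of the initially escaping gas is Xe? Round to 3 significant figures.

Each component's effusion rate ∝ (its partial pressure)·(1/√M) ∝ n_i/√M_i.
x_Xe(eff) = (n_Xe/√M_Xe) / (n_Xe/√M_Xe + n_NO/√M_NO)
= (3.16/√131.29) / (3.16/√131.29 + 2.50/√30.01) = 0.2758/(0.2758 + 0.4564) = 0.377.

0.377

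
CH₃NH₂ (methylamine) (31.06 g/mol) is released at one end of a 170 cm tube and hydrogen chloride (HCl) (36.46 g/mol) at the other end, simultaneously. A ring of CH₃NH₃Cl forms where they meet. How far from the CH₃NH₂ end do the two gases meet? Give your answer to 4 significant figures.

88.40 cm

Distances travelled in equal time are proportional to diffusion rates, so d_CH₃NH₂/d_HCl = √(M_HCl/M_CH₃NH₂) = √(36.46/31.06) = 1.083.
With d_CH₃NH₂ + d_HCl = 170 cm, d_HCl = 170/(1 + 1.083) = 81.60 cm.
d_CH₃NH₂ = 170 − 81.60 = 88.40 cm.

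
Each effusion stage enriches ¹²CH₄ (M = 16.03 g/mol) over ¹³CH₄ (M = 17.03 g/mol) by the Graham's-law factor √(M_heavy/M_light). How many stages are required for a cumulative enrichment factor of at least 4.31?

49

With α = √(17.03/16.03) per stage, ln α = ½ ln(1.06238) = 0.03026.
Need α^N ≥ 4.31 ⇒ N ≥ ln(4.31) / ln α = 1.461 / 0.03026 = 48.28.
Rounding up, N = 49 stages.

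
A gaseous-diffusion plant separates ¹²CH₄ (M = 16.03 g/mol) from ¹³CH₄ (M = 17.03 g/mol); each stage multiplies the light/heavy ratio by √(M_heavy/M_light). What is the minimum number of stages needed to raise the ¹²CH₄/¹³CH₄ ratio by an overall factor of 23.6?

105

With α = √(17.03/16.03) per stage, ln α = ½ ln(1.06238) = 0.03026.
Need α^N ≥ 23.6 ⇒ N ≥ ln(23.6) / ln α = 3.161 / 0.03026 = 104.48.
Minimum whole number of stages: N = 105.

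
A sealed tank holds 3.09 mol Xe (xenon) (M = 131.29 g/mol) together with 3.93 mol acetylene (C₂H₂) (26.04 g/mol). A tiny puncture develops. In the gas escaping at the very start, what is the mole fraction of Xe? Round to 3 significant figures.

0.259

Effusion rate of each component ∝ n_i/√M_i (partial pressure × 1/√M).
Mole fraction of Xe in the effusate = (n_Xe/√M_Xe) / (n_Xe/√M_Xe + n_C₂H₂/√M_C₂H₂)
= (3.09/√131.29) / (3.09/√131.29 + 3.93/√26.04) = 0.2697/(0.2697 + 0.7701) = 0.259.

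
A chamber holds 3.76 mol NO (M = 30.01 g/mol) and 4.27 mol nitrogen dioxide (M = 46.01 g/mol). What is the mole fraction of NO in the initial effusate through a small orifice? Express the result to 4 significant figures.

0.5216

The effusion rate of species i is ∝ p_i/√M_i ∝ n_i/√M_i.
Mole fraction of NO in the effusate = (n_NO/√M_NO) / (n_NO/√M_NO + n_NO₂/√M_NO₂)
= (3.76/√30.01) / (3.76/√30.01 + 4.27/√46.01) = 0.6864/(0.6864 + 0.6295) = 0.5216.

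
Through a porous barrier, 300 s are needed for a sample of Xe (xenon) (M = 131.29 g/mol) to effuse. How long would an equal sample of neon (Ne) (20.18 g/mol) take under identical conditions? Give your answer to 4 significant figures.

117.6 s

Graham's law gives t_Ne/t_Xe = √(M_Ne/M_Xe) = √(20.18/131.29) = √0.1537 = 0.3921.
So the time for Ne is 300 × 0.3921 = 117.6 s.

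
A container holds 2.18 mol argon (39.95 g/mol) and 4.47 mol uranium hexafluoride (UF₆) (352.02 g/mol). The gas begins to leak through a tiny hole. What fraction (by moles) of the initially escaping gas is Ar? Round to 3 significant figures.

0.591

The effusion rate of species i is ∝ p_i/√M_i ∝ n_i/√M_i.
Mole fraction of Ar in the effusate = (n_Ar/√M_Ar) / (n_Ar/√M_Ar + n_UF₆/√M_UF₆)
= (2.18/√39.95) / (2.18/√39.95 + 4.47/√352.02) = 0.3449/(0.3449 + 0.2382) = 0.591.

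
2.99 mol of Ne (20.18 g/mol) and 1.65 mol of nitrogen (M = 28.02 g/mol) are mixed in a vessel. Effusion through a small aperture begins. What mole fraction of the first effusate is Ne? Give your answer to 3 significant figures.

0.681

The effusion rate of species i is ∝ p_i/√M_i ∝ n_i/√M_i.
Mole fraction of Ne in the effusate = (n_Ne/√M_Ne) / (n_Ne/√M_Ne + n_N₂/√M_N₂)
= (2.99/√20.18) / (2.99/√20.18 + 1.65/√28.02) = 0.6656/(0.6656 + 0.3117) = 0.681.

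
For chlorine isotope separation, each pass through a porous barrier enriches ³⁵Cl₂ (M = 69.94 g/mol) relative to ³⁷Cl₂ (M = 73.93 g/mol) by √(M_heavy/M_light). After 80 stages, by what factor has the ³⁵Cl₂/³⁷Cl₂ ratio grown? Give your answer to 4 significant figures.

After 80 stages the ratio has grown by (√(73.93/69.94))^80 = (73.93/69.94)^(80/2).
= 1.05705^40 = 9.200.

9.200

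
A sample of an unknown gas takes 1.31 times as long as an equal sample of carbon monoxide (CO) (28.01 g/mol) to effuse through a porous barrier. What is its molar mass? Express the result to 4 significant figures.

48.07 g/mol

Graham's law gives t_X/t_CO = √(M_X/M_CO).
1.31 = √(M_X/28.01)
M_X = 28.01 × 1.31² = 28.01 × 1.716 = 48.07 g/mol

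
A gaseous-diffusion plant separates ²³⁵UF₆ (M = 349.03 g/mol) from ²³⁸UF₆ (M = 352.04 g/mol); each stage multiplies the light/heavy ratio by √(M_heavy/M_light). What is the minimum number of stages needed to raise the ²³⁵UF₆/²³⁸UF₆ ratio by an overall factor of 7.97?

484

Single-stage factor α = √(352.04/349.03), so ln α = ½ ln(1.00862) = 0.004293.
Need α^N ≥ 7.97 ⇒ N ≥ ln(7.97) / ln α = 2.076 / 0.004293 = 483.45.
Rounding up, N = 484 stages.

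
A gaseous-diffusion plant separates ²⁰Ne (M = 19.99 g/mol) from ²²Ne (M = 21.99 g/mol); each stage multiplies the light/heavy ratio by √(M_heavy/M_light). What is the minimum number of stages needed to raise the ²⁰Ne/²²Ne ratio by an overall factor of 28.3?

With α = √(21.99/19.99) per stage, ln α = ½ ln(1.10005) = 0.04768.
Need α^N ≥ 28.3 ⇒ N ≥ ln(28.3) / ln α = 3.343 / 0.04768 = 70.11.
So at least 71 stages are needed.

71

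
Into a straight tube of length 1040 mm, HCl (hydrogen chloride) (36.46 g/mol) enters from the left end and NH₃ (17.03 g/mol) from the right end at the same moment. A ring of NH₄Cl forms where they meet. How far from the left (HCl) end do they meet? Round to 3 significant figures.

Distances travelled in equal time are proportional to diffusion rates, so d_HCl/d_NH₃ = √(M_NH₃/M_HCl) = √(17.03/36.46) = 0.6834.
With d_HCl + d_NH₃ = 1040 mm, d_NH₃ = 1040/(1 + 0.6834) = 617.8 mm.
d_HCl = 1040 − 617.8 = 422 mm.

422 mm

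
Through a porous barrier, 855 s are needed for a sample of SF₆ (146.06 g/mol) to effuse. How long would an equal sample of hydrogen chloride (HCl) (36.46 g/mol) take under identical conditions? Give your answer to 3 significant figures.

427 s

Graham's law gives t_HCl/t_SF₆ = √(M_HCl/M_SF₆) = √(36.46/146.06) = √0.2496 = 0.4996.
So the time for HCl is 855 × 0.4996 = 427 s.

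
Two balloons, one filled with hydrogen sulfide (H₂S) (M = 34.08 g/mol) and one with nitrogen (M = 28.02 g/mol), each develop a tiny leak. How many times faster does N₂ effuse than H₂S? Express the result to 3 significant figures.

From Graham's law, rate_N₂/rate_H₂S = √(M_H₂S/M_N₂) = √(34.08/28.02) = √1.216 = 1.10.

1.10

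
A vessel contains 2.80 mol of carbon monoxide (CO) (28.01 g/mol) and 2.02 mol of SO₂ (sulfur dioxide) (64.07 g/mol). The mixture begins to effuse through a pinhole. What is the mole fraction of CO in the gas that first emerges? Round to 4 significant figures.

Rate_i ∝ x_i/√M_i (Graham's law weighted by mole fraction), so the effusate composition follows n_i/√M_i.
x_CO(eff) = (n_CO/√M_CO) / (n_CO/√M_CO + n_SO₂/√M_SO₂)
= (2.80/√28.01) / (2.80/√28.01 + 2.02/√64.07) = 0.5291/(0.5291 + 0.2524) = 0.6770.

0.6770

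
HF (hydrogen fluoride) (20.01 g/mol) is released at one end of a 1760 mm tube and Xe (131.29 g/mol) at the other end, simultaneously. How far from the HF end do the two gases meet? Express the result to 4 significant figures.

1266 mm

In equal time, each gas travels a distance ∝ its rate ∝ 1/√M, so d_HF/d_Xe = √(M_Xe/M_HF) = √(131.29/20.01) = 2.561.
With d_HF + d_Xe = 1760 mm, d_Xe = 1760/(1 + 2.561) = 494.2 mm.
d_HF = 1760 − 494.2 = 1266 mm.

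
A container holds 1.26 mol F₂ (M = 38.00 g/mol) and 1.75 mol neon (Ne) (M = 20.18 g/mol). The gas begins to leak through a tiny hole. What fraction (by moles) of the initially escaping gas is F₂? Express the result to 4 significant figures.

0.3441

The effusion rate of species i is ∝ p_i/√M_i ∝ n_i/√M_i.
So x_F₂ in the escaping gas = (n_F₂/√M_F₂) / Σ(n_i/√M_i)
= (1.26/√38.00) / (1.26/√38.00 + 1.75/√20.18) = 0.2044/(0.2044 + 0.3896) = 0.3441.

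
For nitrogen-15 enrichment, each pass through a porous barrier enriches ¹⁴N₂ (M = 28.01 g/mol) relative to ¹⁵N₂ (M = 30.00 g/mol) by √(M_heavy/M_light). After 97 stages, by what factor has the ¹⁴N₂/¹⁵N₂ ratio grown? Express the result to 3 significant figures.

Each stage multiplies the ratio by α = √(30.00/28.01), so after 97 stages the overall factor is α^97 = (30.00/28.01)^(97/2).
= 1.07105^(97/2) = 27.9.

27.9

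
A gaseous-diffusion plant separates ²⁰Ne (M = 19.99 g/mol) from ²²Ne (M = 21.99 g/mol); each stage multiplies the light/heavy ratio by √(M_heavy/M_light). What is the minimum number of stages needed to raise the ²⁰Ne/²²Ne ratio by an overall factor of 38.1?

77

Per stage α = (21.99/19.99)^(1/2) = 1.10005^0.5, giving ln α = 0.04768.
Need α^N ≥ 38.1 ⇒ N ≥ ln(38.1) / ln α = 3.640 / 0.04768 = 76.35.
So at least 77 stages are needed.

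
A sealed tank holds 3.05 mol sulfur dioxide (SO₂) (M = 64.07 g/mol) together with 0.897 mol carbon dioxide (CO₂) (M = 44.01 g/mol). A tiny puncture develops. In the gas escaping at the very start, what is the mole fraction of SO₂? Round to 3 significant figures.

The effusion rate of species i is ∝ p_i/√M_i ∝ n_i/√M_i.
Mole fraction of SO₂ in the effusate = (n_SO₂/√M_SO₂) / (n_SO₂/√M_SO₂ + n_CO₂/√M_CO₂)
= (3.05/√64.07) / (3.05/√64.07 + 0.897/√44.01) = 0.3810/(0.3810 + 0.1352) = 0.738.

0.738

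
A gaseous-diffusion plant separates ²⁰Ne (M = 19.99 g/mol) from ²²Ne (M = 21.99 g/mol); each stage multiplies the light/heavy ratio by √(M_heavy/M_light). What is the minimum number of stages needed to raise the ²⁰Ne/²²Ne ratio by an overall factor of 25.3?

68

Per stage α = (21.99/19.99)^(1/2) = 1.10005^0.5, giving ln α = 0.04768.
Need α^N ≥ 25.3 ⇒ N ≥ ln(25.3) / ln α = 3.231 / 0.04768 = 67.76.
Minimum whole number of stages: N = 68.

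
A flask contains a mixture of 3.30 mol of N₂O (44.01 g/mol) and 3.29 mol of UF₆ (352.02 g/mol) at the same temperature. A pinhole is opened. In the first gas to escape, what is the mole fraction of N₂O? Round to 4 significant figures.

Rate_i ∝ x_i/√M_i (Graham's law weighted by mole fraction), so the effusate composition follows n_i/√M_i.
x_N₂O(eff) = (n_N₂O/√M_N₂O) / (n_N₂O/√M_N₂O + n_UF₆/√M_UF₆)
= (3.30/√44.01) / (3.30/√44.01 + 3.29/√352.02) = 0.4974/(0.4974 + 0.1754) = 0.7394.

0.7394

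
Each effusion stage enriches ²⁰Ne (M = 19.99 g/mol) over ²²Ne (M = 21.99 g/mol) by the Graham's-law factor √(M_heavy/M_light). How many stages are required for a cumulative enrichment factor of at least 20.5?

Per stage α = (21.99/19.99)^(1/2) = 1.10005^0.5, giving ln α = 0.04768.
Need α^N ≥ 20.5 ⇒ N ≥ ln(20.5) / ln α = 3.020 / 0.04768 = 63.35.
Minimum whole number of stages: N = 64.

64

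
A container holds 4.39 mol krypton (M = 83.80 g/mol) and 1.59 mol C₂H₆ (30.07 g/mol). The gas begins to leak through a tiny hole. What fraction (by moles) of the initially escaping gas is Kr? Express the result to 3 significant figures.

Each component's effusion rate ∝ (its partial pressure)·(1/√M) ∝ n_i/√M_i.
Mole fraction of Kr in the effusate = (n_Kr/√M_Kr) / (n_Kr/√M_Kr + n_C₂H₆/√M_C₂H₆)
= (4.39/√83.80) / (4.39/√83.80 + 1.59/√30.07) = 0.4796/(0.4796 + 0.2900) = 0.623.

0.623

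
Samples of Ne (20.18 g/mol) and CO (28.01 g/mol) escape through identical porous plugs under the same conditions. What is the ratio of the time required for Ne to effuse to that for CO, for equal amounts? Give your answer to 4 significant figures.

Using Graham's law: t_Ne/t_CO = √(M_Ne/M_CO) = √(20.18/28.01) = √0.7205 = 0.8488.

0.8488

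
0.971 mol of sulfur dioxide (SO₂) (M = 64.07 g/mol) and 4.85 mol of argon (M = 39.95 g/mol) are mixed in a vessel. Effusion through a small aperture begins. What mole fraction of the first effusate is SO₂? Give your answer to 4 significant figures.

Rate_i ∝ x_i/√M_i (Graham's law weighted by mole fraction), so the effusate composition follows n_i/√M_i.
So x_SO₂ in the escaping gas = (n_SO₂/√M_SO₂) / Σ(n_i/√M_i)
= (0.971/√64.07) / (0.971/√64.07 + 4.85/√39.95) = 0.1213/(0.1213 + 0.7673) = 0.1365.

0.1365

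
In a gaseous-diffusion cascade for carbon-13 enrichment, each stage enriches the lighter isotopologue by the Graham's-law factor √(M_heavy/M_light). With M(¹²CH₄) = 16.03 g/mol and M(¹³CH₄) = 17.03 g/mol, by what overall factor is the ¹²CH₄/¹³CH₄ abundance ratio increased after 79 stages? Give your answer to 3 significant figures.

Overall factor = α^79 with α = √(17.03/16.03), i.e. (17.03/16.03)^(79/2).
= 1.06238^(79/2) = 10.9.

10.9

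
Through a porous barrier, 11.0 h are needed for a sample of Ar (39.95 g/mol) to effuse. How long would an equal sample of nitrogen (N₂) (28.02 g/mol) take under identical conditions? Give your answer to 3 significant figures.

By Graham's law, t_N₂/t_Ar = √(M_N₂/M_Ar) = √(28.02/39.95) = √0.7014 = 0.8375.
So the time for N₂ is 11.0 × 0.8375 = 9.21 h.

9.21 h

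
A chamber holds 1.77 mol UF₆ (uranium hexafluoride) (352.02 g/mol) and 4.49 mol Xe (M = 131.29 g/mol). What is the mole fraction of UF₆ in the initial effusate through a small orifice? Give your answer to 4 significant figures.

0.1940

The effusion rate of species i is ∝ p_i/√M_i ∝ n_i/√M_i.
x_UF₆(eff) = (n_UF₆/√M_UF₆) / (n_UF₆/√M_UF₆ + n_Xe/√M_Xe)
= (1.77/√352.02) / (1.77/√352.02 + 4.49/√131.29) = 0.09434/(0.09434 + 0.3919) = 0.1940.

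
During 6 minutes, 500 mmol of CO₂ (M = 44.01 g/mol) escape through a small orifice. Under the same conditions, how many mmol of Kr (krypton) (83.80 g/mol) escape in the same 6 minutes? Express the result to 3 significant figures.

Using Graham's law: rate_Kr/rate_CO₂ = √(M_CO₂/M_Kr) = √(44.01/83.80) = √0.5252 = 0.7247.
So the amount for Kr is 500 × 0.7247 = 362 mmol.

362 mmol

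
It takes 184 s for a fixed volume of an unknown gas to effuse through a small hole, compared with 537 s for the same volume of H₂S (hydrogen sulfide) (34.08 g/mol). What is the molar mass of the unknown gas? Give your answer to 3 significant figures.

4.00 g/mol

From Graham's law, t_X/t_H₂S = √(M_X/M_H₂S).
184/537 = 0.3426 = √(M_X/34.08)
M_X = 34.08 × 0.3426² = 34.08 × 0.1174 = 4.00 g/mol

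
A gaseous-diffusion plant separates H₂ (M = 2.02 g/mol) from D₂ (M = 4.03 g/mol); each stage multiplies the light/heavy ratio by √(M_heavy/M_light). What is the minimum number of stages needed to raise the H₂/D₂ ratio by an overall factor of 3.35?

Single-stage factor α = √(4.03/2.02), so ln α = ½ ln(1.99505) = 0.3453.
Need α^N ≥ 3.35 ⇒ N ≥ ln(3.35) / ln α = 1.209 / 0.3453 = 3.50.
So at least 4 stages are needed.

4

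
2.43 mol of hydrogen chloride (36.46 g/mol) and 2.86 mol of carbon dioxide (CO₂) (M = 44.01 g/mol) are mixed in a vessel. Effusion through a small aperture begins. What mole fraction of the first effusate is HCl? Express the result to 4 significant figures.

The effusion rate of species i is ∝ p_i/√M_i ∝ n_i/√M_i.
So x_HCl in the escaping gas = (n_HCl/√M_HCl) / Σ(n_i/√M_i)
= (2.43/√36.46) / (2.43/√36.46 + 2.86/√44.01) = 0.4024/(0.4024 + 0.4311) = 0.4828.

0.4828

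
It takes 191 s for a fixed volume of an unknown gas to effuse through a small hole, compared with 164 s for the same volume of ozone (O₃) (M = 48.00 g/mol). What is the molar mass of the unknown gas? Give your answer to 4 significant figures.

Using Graham's law: t_X/t_O₃ = √(M_X/M_O₃).
191/164 = 1.165 = √(M_X/48.00)
M_X = 48.00 × 1.165² = 48.00 × 1.356 = 65.11 g/mol

65.11 g/mol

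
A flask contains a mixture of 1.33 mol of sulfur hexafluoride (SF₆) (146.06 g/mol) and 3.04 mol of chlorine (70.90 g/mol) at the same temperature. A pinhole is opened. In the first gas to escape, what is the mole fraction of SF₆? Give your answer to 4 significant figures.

0.2336

The effusion rate of species i is ∝ p_i/√M_i ∝ n_i/√M_i.
x_SF₆(eff) = (n_SF₆/√M_SF₆) / (n_SF₆/√M_SF₆ + n_Cl₂/√M_Cl₂)
= (1.33/√146.06) / (1.33/√146.06 + 3.04/√70.90) = 0.1100/(0.1100 + 0.3610) = 0.2336.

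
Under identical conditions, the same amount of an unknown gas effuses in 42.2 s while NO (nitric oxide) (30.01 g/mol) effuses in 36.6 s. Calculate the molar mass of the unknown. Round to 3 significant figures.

Graham's law gives t_X/t_NO = √(M_X/M_NO).
42.2/36.6 = 1.153 = √(M_X/30.01)
M_X = 30.01 × 1.153² = 30.01 × 1.329 = 39.9 g/mol

39.9 g/mol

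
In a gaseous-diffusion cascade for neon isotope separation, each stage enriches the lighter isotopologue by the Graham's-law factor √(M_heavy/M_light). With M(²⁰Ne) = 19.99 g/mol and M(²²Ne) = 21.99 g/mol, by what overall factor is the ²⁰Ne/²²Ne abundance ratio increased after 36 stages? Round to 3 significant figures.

Each stage multiplies the ratio by α = √(21.99/19.99), so after 36 stages the overall factor is α^36 = (21.99/19.99)^(36/2).
= 1.10005^18 = 5.56.

5.56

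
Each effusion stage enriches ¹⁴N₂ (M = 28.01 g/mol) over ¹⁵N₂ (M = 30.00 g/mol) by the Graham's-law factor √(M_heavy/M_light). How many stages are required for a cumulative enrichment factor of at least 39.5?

Per stage α = (30.00/28.01)^(1/2) = 1.07105^0.5, giving ln α = 0.03432.
Need α^N ≥ 39.5 ⇒ N ≥ ln(39.5) / ln α = 3.676 / 0.03432 = 107.12.
So at least 108 stages are needed.

108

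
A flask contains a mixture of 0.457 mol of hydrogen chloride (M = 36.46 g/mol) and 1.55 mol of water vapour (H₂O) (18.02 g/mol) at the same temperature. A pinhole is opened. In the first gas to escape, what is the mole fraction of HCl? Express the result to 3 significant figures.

0.172

Rate_i ∝ x_i/√M_i (Graham's law weighted by mole fraction), so the effusate composition follows n_i/√M_i.
x_HCl(eff) = (n_HCl/√M_HCl) / (n_HCl/√M_HCl + n_H₂O/√M_H₂O)
= (0.457/√36.46) / (0.457/√36.46 + 1.55/√18.02) = 0.07568/(0.07568 + 0.3651) = 0.172.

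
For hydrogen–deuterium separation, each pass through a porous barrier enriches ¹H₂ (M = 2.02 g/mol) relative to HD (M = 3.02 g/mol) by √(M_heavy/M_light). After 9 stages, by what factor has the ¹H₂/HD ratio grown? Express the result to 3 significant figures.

6.11

The single-stage factor is √(M_heavy/M_light), so 9 stages give [√(3.02/2.02)]^9 = (3.02/2.02)^(9/2).
= 1.49505^(9/2) = 6.11.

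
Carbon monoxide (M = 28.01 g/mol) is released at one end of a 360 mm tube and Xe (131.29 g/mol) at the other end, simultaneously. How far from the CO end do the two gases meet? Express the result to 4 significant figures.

Graham's law gives d_CO/d_Xe = rate_CO/rate_Xe = √(M_Xe/M_CO) = √(131.29/28.01) = 2.165.
With d_CO + d_Xe = 360 mm, d_Xe = 360/(1 + 2.165) = 113.7 mm.
d_CO = 360 − 113.7 = 246.3 mm.

246.3 mm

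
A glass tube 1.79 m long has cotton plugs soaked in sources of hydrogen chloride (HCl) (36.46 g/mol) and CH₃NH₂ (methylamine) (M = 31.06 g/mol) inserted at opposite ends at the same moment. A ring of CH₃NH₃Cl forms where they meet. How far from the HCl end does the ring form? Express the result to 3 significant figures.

0.859 m

Distances travelled in equal time are proportional to diffusion rates, so d_HCl/d_CH₃NH₂ = √(M_CH₃NH₂/M_HCl) = √(31.06/36.46) = 0.9230.
With d_HCl + d_CH₃NH₂ = 1.79 m, d_CH₃NH₂ = 1.79/(1 + 0.9230) = 0.9308 m.
d_HCl = 1.79 − 0.9308 = 0.859 m.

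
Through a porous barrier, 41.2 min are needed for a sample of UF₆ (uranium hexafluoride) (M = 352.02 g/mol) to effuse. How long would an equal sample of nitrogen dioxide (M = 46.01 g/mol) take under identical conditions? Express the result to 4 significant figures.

14.89 min

Using Graham's law: t_NO₂/t_UF₆ = √(M_NO₂/M_UF₆) = √(46.01/352.02) = √0.1307 = 0.3615.
So the time for NO₂ is 41.2 × 0.3615 = 14.89 min.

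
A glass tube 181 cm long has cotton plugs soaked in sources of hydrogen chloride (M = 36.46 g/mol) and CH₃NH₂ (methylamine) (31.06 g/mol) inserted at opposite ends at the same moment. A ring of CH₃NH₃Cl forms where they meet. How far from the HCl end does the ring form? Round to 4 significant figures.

86.88 cm

In equal time, each gas travels a distance ∝ its rate ∝ 1/√M, so d_HCl/d_CH₃NH₂ = √(M_CH₃NH₂/M_HCl) = √(31.06/36.46) = 0.9230.
With d_HCl + d_CH₃NH₂ = 181 cm, d_CH₃NH₂ = 181/(1 + 0.9230) = 94.12 cm.
d_HCl = 181 − 94.12 = 86.88 cm.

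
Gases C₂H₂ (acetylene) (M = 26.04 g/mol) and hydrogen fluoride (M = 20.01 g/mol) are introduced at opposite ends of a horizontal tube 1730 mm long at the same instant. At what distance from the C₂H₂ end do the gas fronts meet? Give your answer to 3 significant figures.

808 mm

In equal time, each gas travels a distance ∝ its rate ∝ 1/√M, so d_C₂H₂/d_HF = √(M_HF/M_C₂H₂) = √(20.01/26.04) = 0.8766.
With d_C₂H₂ + d_HF = 1730 mm, d_HF = 1730/(1 + 0.8766) = 921.9 mm.
d_C₂H₂ = 1730 − 921.9 = 808 mm.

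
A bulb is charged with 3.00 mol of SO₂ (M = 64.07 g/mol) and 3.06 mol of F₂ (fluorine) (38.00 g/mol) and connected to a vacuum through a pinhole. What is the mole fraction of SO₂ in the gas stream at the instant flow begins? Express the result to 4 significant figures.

0.4302

Each component's effusion rate ∝ (its partial pressure)·(1/√M) ∝ n_i/√M_i.
Mole fraction of SO₂ in the effusate = (n_SO₂/√M_SO₂) / (n_SO₂/√M_SO₂ + n_F₂/√M_F₂)
= (3.00/√64.07) / (3.00/√64.07 + 3.06/√38.00) = 0.3748/(0.3748 + 0.4964) = 0.4302.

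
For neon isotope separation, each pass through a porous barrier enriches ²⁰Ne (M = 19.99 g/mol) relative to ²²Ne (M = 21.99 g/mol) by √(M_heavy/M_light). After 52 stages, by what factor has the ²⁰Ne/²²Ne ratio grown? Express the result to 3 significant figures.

11.9

Overall factor = α^52 with α = √(21.99/19.99), i.e. (21.99/19.99)^(52/2).
= 1.10005^26 = 11.9.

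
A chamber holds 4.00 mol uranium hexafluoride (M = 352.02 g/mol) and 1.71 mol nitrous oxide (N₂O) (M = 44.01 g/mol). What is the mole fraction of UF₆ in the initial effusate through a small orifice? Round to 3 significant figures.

Rate_i ∝ x_i/√M_i (Graham's law weighted by mole fraction), so the effusate composition follows n_i/√M_i.
So x_UF₆ in the escaping gas = (n_UF₆/√M_UF₆) / Σ(n_i/√M_i)
= (4.00/√352.02) / (4.00/√352.02 + 1.71/√44.01) = 0.2132/(0.2132 + 0.2578) = 0.453.

0.453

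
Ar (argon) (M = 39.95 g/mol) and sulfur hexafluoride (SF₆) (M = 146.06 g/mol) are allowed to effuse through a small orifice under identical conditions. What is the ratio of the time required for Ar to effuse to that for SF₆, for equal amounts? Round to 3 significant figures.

From Graham's law, t_Ar/t_SF₆ = √(M_Ar/M_SF₆) = √(39.95/146.06) = √0.2735 = 0.523.

0.523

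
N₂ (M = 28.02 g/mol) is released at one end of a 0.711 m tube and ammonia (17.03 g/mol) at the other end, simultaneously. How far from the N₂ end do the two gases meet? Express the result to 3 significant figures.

Graham's law gives d_N₂/d_NH₃ = rate_N₂/rate_NH₃ = √(M_NH₃/M_N₂) = √(17.03/28.02) = 0.7796.
With d_N₂ + d_NH₃ = 0.711 m, d_NH₃ = 0.711/(1 + 0.7796) = 0.3995 m.
d_N₂ = 0.711 − 0.3995 = 0.311 m.

0.311 m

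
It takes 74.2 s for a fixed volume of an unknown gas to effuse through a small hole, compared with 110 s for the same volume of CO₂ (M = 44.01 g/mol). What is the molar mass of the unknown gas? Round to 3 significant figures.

Graham's law gives t_X/t_CO₂ = √(M_X/M_CO₂).
74.2/110 = 0.6745 = √(M_X/44.01)
M_X = 44.01 × 0.6745² = 44.01 × 0.4550 = 20.0 g/mol

20.0 g/mol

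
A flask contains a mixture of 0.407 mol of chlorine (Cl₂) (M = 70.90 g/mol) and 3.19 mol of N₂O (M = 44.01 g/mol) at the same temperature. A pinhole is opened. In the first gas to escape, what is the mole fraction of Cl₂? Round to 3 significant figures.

0.0913

Effusion rate of each component ∝ n_i/√M_i (partial pressure × 1/√M).
Mole fraction of Cl₂ in the effusate = (n_Cl₂/√M_Cl₂) / (n_Cl₂/√M_Cl₂ + n_N₂O/√M_N₂O)
= (0.407/√70.90) / (0.407/√70.90 + 3.19/√44.01) = 0.04834/(0.04834 + 0.4809) = 0.0913.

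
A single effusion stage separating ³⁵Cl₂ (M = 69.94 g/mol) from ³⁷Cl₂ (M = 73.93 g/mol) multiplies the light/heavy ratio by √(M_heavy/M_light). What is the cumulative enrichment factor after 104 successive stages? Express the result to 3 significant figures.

17.9

Overall factor = α^104 with α = √(73.93/69.94), i.e. (73.93/69.94)^(104/2).
= 1.05705^52 = 17.9.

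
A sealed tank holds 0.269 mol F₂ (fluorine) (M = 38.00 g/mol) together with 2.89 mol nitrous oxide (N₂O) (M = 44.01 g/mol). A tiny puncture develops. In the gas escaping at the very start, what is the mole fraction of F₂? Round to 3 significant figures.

0.0910

Each component's effusion rate ∝ (its partial pressure)·(1/√M) ∝ n_i/√M_i.
So x_F₂ in the escaping gas = (n_F₂/√M_F₂) / Σ(n_i/√M_i)
= (0.269/√38.00) / (0.269/√38.00 + 2.89/√44.01) = 0.04364/(0.04364 + 0.4356) = 0.0910.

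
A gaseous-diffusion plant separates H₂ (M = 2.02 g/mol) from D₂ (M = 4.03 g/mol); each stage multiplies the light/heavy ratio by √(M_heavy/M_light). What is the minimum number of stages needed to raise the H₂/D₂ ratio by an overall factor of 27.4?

10

With α = √(4.03/2.02) per stage, ln α = ½ ln(1.99505) = 0.3453.
Need α^N ≥ 27.4 ⇒ N ≥ ln(27.4) / ln α = 3.311 / 0.3453 = 9.59.
Minimum whole number of stages: N = 10.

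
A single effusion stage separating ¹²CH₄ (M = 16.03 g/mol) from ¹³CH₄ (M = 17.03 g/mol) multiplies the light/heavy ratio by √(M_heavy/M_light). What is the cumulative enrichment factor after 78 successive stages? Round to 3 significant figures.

After 78 stages the ratio has grown by (√(17.03/16.03))^78 = (17.03/16.03)^(78/2).
= 1.06238^39 = 10.6.

10.6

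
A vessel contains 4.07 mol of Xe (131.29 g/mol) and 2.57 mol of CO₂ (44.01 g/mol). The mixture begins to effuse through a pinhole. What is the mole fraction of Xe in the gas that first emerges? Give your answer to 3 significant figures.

Each component's effusion rate ∝ (its partial pressure)·(1/√M) ∝ n_i/√M_i.
Mole fraction of Xe in the effusate = (n_Xe/√M_Xe) / (n_Xe/√M_Xe + n_CO₂/√M_CO₂)
= (4.07/√131.29) / (4.07/√131.29 + 2.57/√44.01) = 0.3552/(0.3552 + 0.3874) = 0.478.

0.478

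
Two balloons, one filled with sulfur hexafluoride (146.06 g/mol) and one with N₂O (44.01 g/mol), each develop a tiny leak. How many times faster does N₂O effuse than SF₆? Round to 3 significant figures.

1.82

By Graham's law, rate_N₂O/rate_SF₆ = √(M_SF₆/M_N₂O) = √(146.06/44.01) = √3.319 = 1.82.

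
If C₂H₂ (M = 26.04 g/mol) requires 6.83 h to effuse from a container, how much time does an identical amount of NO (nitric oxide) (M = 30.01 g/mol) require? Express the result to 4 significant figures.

7.332 h

Using Graham's law: t_NO/t_C₂H₂ = √(M_NO/M_C₂H₂) = √(30.01/26.04) = √1.152 = 1.074.
So the time for NO is 6.83 × 1.074 = 7.332 h.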